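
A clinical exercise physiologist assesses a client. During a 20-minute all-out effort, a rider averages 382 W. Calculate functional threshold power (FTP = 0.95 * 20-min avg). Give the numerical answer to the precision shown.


FTP = 0.95 * 382
= 362.9 W

362.9 W


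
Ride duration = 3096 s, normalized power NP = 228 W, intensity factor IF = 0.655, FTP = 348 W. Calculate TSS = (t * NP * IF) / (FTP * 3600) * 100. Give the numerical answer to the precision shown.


Numerator = 3096 * 228 * 0.655 = 462356.64
Denominator = 348 * 3600 = 1252800
TSS = 462356.64 / 1252800 * 100
= 36.91

36.91 TSS


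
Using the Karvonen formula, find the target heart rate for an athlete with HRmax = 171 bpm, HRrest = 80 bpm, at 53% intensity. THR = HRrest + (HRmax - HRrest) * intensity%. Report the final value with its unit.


HRR = 171 - 80 = 91
THR = 80 + 91 * 0.53
= 80 + 48.23
= 128.23 bpm

128.23 bpm


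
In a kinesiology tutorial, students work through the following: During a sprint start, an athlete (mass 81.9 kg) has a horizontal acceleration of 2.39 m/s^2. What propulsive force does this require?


Propulsive force = mass * acceleration
= 81.9 kg * 2.39 m/s^2
= 195.74 N

195.74 N


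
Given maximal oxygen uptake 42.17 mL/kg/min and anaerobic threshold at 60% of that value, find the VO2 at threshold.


Percentage as decimal = 0.6
VO2 at AT = 42.17 * 0.6 = 25.3 mL/kg/min

25.3 mL/kg/min


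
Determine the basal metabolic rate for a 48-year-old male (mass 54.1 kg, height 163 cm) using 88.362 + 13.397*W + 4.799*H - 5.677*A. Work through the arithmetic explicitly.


BMR = 88.362 + 13.397*54.1 + 4.799*163 - 5.677*48
= 1322.88 kcal/day

1322.88 kcal/day


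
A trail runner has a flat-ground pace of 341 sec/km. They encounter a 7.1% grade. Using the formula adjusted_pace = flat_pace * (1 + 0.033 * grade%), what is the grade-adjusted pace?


Grade factor = 1 + 0.033 * 7.1 = 1.2343
Adjusted = 341 * 1.2343 = 420.9 sec/km

420.9 s/km


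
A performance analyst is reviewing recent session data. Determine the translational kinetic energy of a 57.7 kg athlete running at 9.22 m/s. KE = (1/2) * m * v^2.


KE = 0.5 * m * v^2
= 0.5 * 57.7 * 9.22^2
= 0.5 * 57.7 * 85.0084
= 2452.49 J

2452.49 J


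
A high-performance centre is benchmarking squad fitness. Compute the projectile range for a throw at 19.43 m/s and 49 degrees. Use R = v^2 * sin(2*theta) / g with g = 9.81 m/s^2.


Two times the angle = 98 degrees
sin(98) = 0.990268
R = 377.5249 * 0.990268 / 9.81 = 38.109 m

38.109 m


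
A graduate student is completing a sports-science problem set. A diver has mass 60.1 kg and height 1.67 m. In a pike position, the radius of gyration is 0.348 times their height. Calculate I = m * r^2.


r = 0.348 * 1.67 = 0.58116 m
I = m * r^2 = 60.1 * 0.337747 = 20.299 kg*m^2

20.299 kg*m^2


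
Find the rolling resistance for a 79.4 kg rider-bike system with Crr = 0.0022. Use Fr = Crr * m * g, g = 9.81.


m * g = 79.4 * 9.81 = 778.914 N
Fr = 0.0022 * 778.914 = 1.714 N

1.714 N


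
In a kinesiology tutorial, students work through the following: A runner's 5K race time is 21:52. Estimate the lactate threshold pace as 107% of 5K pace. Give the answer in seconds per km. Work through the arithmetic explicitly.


Total race time = 21*60 + 52 = 1312 seconds
5K pace = 1312 / 5 = 262.4 sec/km
LT pace = 262.4 * 1.07 = 280.77 sec/km

280.77 s/km


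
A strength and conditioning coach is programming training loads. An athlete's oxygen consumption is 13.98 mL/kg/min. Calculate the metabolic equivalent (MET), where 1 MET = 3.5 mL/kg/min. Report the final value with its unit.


MET = VO2 / 3.5
= 13.98 / 3.5
= 3.99 METs

3.99 METs


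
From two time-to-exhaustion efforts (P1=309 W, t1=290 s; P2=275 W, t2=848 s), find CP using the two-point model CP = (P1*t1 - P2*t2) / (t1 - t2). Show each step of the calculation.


Work in trial 1 = 89610 J
Work in trial 2 = 233200 J
Delta work = -143590 J
Delta time = -558 s
CP = -143590 / -558 = 257.33 W

257.33 W


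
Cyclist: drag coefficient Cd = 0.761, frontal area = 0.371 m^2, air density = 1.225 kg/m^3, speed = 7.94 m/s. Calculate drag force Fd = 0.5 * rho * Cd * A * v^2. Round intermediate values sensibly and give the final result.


v^2 = 7.94^2 = 63.0436
Fd = 0.5 * 1.225 * 0.761 * 0.371 * 63.0436
= 10.902 N

10.902 N


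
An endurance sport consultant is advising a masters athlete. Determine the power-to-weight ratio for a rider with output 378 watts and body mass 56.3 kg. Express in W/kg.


P/W = 378 / 56.3 = 6.714 W/kg

6.714 W/kg


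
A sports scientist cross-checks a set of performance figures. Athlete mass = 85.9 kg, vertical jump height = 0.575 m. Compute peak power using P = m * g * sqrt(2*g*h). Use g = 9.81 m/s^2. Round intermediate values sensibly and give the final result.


sqrt(2 * 9.81 * 0.575) = sqrt(11.2815) = 3.358794 m/s
P = 85.9 * 9.81 * 3.358794
= 2830.39 W

2830.39 W


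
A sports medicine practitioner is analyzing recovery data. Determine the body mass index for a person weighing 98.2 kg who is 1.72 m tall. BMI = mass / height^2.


BMI = mass / height^2
= 98.2 / 1.72^2
= 98.2 / 2.9584
= 33.19 kg/m^2

33.19 kg/m^2


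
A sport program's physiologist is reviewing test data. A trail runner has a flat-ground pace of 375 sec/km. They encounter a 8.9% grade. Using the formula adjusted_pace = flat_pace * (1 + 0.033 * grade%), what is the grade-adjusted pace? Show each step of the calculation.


Grade factor = 1 + 0.033 * 8.9 = 1.2937
Adjusted = 375 * 1.2937 = 485.14 sec/km

485.14 s/km


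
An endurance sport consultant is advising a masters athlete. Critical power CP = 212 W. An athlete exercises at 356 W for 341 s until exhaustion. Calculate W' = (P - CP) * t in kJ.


P - CP = 356 - 212 = 144 W
W' = 144 * 341 = 49104 J
= 49104 / 1000 = 49.104 kJ

49.104 kJ


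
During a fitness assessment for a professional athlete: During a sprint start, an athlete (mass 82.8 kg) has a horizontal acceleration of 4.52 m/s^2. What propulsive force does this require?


Propulsive force = mass * acceleration
= 82.8 kg * 4.52 m/s^2
= 374.26 N

374.26 N


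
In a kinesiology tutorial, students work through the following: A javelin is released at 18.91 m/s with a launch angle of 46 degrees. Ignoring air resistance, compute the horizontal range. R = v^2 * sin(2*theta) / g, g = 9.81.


Launch speed squared = 357.5881
sin(2 * 46 deg) = 0.999391
Range = 357.5881 * 0.999391 / 9.81
= 36.429 m

36.429 m


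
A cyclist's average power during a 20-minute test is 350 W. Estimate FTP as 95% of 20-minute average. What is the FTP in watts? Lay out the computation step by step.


FTP = 20-min power * 0.95
= 350 * 0.95
= 332.5 W

332.5 W


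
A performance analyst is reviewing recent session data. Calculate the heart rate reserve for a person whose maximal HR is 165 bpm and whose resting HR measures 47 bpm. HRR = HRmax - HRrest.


HRmax = 165 bpm
HRrest = 47 bpm
HRR = 165 - 47 = 118 bpm

118 bpm


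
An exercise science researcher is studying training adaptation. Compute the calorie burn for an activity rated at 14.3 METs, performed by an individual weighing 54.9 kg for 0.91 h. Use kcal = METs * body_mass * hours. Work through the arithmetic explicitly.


Product of METs and mass = 14.3 * 54.9 = 785.07
Total kcal = 785.07 * 0.91 = 714.41 kcal

714.41 kcal


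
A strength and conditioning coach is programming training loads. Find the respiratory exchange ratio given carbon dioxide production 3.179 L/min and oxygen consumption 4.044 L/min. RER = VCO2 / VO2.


VCO2 = 3.179 L/min
VO2 = 4.044 L/min
RER = 3.179 / 4.044 = 0.7861

0.7861


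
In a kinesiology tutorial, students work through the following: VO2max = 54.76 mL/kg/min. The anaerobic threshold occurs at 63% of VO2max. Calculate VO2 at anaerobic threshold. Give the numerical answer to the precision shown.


AT fraction = 63 / 100 = 0.63
AT VO2 = 54.76 * 0.63
= 34.5 mL/kg/min

34.5 mL/kg/min


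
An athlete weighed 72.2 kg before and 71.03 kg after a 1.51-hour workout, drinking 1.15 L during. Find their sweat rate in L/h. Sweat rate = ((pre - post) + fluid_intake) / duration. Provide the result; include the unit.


Body mass change = 1.17 kg
Total sweat loss = 1.17 + 1.15 = 2.32 L
Rate = 2.32 / 1.51 = 1.536 L/h

1.536 L/h


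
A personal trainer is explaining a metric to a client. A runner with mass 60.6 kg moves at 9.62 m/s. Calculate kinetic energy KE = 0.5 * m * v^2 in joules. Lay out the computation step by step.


v^2 = 9.62^2 = 92.5444
KE = 0.5 * 60.6 * 92.5444
= 2804.1 J

2804.1 J


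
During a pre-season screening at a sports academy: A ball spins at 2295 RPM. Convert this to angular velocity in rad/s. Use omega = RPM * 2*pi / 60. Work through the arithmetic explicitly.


omega = 2295 * 2 * pi / 60
= 2295 * 6.28318531 / 60
= 14419.91 / 60
= 240.332 rad/s

240.332 rad/s


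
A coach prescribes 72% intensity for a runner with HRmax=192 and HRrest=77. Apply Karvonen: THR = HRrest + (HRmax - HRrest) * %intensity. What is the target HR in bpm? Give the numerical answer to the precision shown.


Heart rate reserve = 192 - 77 = 115
Intensity fraction = 72 / 100 = 0.72
THR = 77 + 115 * 0.72 = 159.8 bpm

159.8 bpm


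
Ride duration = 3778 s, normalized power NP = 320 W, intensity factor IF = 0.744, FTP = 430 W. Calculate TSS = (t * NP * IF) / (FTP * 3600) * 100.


Numerator = 3778 * 320 * 0.744 = 899466.24
Denominator = 430 * 3600 = 1548000
TSS = 899466.24 / 1548000 * 100
= 58.11

58.11 TSS


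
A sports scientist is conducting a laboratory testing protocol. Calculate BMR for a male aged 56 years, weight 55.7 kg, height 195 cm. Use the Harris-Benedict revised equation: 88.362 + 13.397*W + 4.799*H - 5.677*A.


Substituting values:
W term = 13.397 * 55.7 = 746.2129
H term = 4.799 * 195 = 935.805
A term = 5.677 * 56 = 317.912
BMR = 1452.47 kcal/day

1452.47 kcal/day


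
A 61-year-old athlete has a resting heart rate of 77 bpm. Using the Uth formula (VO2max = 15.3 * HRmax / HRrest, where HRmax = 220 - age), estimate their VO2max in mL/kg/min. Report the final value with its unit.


HRmax = 220 - 61 = 159 bpm
Ratio = HRmax / HRrest = 159 / 77 = 2.0649
VO2max = 15.3 * 2.0649 = 31.59 mL/kg/min

31.59 mL/kg/min


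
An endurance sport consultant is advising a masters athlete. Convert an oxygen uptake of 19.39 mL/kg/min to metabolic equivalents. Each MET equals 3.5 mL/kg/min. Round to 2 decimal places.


One MET = 3.5 mL/kg/min
Number of METs = 19.39 / 3.5
= 5.54 METs

5.54 METs


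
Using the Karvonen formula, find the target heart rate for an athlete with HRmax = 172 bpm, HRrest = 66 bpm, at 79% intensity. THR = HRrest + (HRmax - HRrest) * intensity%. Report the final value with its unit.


HRR = 172 - 66 = 106
THR = 66 + 106 * 0.79
= 66 + 83.74
= 149.74 bpm

149.74 bpm


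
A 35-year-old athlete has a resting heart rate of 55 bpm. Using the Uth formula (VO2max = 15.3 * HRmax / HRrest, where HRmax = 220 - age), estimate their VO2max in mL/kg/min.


HRmax = 220 - 35 = 185 bpm
Ratio = HRmax / HRrest = 185 / 55 = 3.3636
VO2max = 15.3 * 3.3636 = 51.46 mL/kg/min

51.46 mL/kg/min


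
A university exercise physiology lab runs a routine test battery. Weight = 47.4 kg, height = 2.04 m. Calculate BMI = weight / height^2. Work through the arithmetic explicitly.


height^2 = 2.04^2 = 4.1616
BMI = 47.4 / 4.1616 = 11.39 kg/m^2

11.39 kg/m^2


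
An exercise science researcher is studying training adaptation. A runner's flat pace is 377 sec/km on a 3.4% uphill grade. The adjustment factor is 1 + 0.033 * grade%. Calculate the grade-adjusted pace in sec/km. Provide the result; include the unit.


Factor = 1 + 0.033 * 3.4 = 1.1122
Adjusted pace = 377 * 1.1122
= 419.3 sec/km

419.3 s/km


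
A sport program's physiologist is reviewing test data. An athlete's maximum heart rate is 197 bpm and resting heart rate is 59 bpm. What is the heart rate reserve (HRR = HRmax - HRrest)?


HRR = HRmax - HRrest
= 197 - 59
= 138 bpm

138 bpm


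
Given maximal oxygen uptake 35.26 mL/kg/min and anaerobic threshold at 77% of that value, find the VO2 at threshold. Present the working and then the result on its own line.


Percentage as decimal = 0.77
VO2 at AT = 35.26 * 0.77 = 27.15 mL/kg/min

27.15 mL/kg/min


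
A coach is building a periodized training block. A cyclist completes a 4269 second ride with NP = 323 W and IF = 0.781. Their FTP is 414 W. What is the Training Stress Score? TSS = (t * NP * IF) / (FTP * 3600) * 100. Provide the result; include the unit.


t * NP * IF = 4269 * 323 * 0.781 = 1076910.747
FTP * 3600 = 1490400
TSS = (1076910.747 / 1490400) * 100 = 72.26

72.26 TSS


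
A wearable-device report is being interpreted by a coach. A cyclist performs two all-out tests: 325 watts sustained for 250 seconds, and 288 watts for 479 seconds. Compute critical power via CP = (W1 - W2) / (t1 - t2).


W1 = P1 * t1 = 325 * 250 = 81250 J
W2 = P2 * t2 = 288 * 479 = 137952 J
CP = (81250 - 137952) / (250 - 479)
= 247.61 W

247.61 W


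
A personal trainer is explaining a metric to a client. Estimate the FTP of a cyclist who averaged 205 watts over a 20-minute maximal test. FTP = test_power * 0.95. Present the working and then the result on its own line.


FTP = 205 * 0.95 = 194.75 W

194.75 W


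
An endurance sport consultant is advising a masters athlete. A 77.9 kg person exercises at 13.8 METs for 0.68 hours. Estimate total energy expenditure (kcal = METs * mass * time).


Energy = METs * mass(kg) * time(h)
= 13.8 * 77.9 * 0.68
= 731.01 kcal

731.01 kcal


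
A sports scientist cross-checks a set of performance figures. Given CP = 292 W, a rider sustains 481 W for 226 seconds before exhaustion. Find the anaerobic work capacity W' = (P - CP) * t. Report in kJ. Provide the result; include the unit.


Excess power = 481 - 292 = 189 W
Work above CP = 189 * 226 = 42714 J
W' = 42.714 kJ

42.714 kJ


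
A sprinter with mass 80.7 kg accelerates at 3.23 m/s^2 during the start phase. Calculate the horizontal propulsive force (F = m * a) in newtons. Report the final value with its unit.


F = m * a
= 80.7 * 3.23
= 260.66 N

260.66 N


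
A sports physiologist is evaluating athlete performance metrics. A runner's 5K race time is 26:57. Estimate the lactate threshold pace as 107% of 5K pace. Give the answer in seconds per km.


Total race time = 26*60 + 57 = 1617 seconds
5K pace = 1617 / 5 = 323.4 sec/km
LT pace = 323.4 * 1.07 = 346.04 sec/km

346.04 s/km


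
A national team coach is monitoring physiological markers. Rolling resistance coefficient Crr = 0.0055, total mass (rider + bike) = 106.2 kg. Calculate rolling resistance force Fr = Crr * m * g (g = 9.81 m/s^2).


Fr = Crr * m * g
= 0.0055 * 106.2 * 9.81
= 5.73 N

5.73 N


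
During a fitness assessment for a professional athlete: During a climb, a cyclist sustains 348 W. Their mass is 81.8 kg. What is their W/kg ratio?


Power-to-weight = 348 W / 81.8 kg
= 4.254 W/kg

4.254 W/kg


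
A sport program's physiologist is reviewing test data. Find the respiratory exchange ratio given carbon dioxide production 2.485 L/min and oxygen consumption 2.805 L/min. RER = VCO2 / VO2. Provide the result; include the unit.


VCO2 = 2.485 L/min
VO2 = 2.805 L/min
RER = 2.485 / 2.805 = 0.8859

0.8859


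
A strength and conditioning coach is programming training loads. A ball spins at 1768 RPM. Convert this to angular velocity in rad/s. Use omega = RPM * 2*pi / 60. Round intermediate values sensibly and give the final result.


omega = 1768 * 2 * pi / 60
= 1768 * 6.28318531 / 60
= 11108.672 / 60
= 185.145 rad/s

185.145 rad/s


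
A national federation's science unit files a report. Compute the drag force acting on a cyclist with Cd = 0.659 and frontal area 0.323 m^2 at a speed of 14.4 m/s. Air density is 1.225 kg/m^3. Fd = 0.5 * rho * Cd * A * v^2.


Step 1: v^2 = 207.36
Step 2: Fd = 0.5 * 1.225 * 0.659 * 0.323 * 207.36
= 27.035 N

27.035 N


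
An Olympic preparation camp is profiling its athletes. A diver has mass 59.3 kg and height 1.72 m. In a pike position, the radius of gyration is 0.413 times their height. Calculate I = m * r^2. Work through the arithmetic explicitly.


r = 0.413 * 1.72 = 0.71036 m
I = m * r^2 = 59.3 * 0.504611 = 29.923 kg*m^2

29.923 kg*m^2


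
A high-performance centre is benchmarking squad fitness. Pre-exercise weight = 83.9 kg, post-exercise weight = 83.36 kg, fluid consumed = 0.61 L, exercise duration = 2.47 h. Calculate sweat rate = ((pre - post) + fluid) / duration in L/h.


Weight loss = 83.9 - 83.36 = 0.54 kg (approx L)
Total sweat = 0.54 + 0.61 = 1.15 L
Sweat rate = 1.15 / 2.47 = 0.466 L/h

0.466 L/h


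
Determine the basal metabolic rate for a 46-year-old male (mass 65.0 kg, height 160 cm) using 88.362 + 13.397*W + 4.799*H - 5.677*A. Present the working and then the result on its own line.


BMR = 88.362 + 13.397*65.0 + 4.799*160 - 5.677*46
= 1465.87 kcal/day

1465.87 kcal/day


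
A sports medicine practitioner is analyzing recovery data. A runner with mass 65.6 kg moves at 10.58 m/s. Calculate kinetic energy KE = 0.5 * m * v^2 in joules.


v^2 = 10.58^2 = 111.9364
KE = 0.5 * 65.6 * 111.9364
= 3671.51 J

3671.51 J


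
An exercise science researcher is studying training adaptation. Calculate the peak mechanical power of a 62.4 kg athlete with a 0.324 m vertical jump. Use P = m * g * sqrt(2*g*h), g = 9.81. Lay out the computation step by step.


First, sqrt(2gh) = sqrt(2 * 9.81 * 0.324)
= sqrt(6.35688) = 2.521285 m/s
Power = 62.4 * 9.81 * 2.521285 = 1543.39 W

1543.39 W


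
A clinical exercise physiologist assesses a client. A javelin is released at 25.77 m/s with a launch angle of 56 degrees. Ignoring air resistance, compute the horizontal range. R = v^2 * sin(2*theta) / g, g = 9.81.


Launch speed squared = 664.0929
sin(2 * 56 deg) = 0.927184
Range = 664.0929 * 0.927184 / 9.81
= 62.766 m

62.766 m


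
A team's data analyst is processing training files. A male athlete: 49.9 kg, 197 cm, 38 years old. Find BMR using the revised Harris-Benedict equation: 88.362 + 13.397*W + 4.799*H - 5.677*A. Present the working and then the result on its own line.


Intercept = 88.362
Weight contribution = 13.397 * 49.9 = 668.5103
Height contribution = 4.799 * 197 = 945.403
Age contribution = 5.677 * 38 = 215.726
BMR = 88.362 + 668.5103 + 945.403 - 215.726
= 1486.55 kcal/day

1486.55 kcal/day


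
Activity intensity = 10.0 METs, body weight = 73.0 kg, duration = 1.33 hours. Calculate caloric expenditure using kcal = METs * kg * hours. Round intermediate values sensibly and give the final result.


kcal = 10.0 * 73.0 * 1.33
= 730.0 * 1.33
= 970.9 kcal

970.9 kcal


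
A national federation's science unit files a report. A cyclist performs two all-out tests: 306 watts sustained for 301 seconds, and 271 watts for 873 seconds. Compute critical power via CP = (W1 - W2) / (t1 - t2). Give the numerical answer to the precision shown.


W1 = P1 * t1 = 306 * 301 = 92106 J
W2 = P2 * t2 = 271 * 873 = 236583 J
CP = (92106 - 236583) / (301 - 873)
= 252.58 W

252.58 W


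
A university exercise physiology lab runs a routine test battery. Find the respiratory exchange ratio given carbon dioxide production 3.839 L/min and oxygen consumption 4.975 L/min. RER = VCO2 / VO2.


VCO2 = 3.839 L/min
VO2 = 4.975 L/min
RER = 3.839 / 4.975 = 0.7717

0.7717


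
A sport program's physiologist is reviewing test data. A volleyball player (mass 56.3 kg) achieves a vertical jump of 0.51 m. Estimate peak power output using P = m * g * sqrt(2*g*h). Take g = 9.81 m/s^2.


2 * g * h = 2 * 9.81 * 0.51 = 10.0062
sqrt(10.0062) = 3.163258 m/s
P = 56.3 * 9.81 * 3.163258 = 1747.08 W

1747.08 W


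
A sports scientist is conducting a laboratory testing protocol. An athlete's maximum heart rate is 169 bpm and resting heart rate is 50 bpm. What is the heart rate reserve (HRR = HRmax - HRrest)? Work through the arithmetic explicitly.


HRR = HRmax - HRrest
= 169 - 50
= 119 bpm

119 bpm


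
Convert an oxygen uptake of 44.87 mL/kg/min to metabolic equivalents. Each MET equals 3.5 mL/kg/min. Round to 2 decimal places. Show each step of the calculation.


One MET = 3.5 mL/kg/min
Number of METs = 44.87 / 3.5
= 12.82 METs

12.82 METs


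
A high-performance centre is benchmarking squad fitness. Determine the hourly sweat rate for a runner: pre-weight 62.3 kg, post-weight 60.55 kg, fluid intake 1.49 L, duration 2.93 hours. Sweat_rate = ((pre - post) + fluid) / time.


Mass lost = 62.3 - 60.55 = 1.75 kg
Add fluid consumed: 1.75 + 1.49 = 3.24 L total sweat
Sweat rate = 3.24 / 2.93 = 1.106 L/h

1.106 L/h


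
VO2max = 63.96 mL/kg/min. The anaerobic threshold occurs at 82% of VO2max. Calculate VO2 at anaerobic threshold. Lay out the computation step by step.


AT fraction = 82 / 100 = 0.82
AT VO2 = 63.96 * 0.82
= 52.45 mL/kg/min

52.45 mL/kg/min


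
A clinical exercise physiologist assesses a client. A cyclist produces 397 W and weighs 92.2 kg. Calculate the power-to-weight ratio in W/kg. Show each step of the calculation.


P/W = power / mass
= 397 / 92.2
= 4.306 W/kg

4.306 W/kg


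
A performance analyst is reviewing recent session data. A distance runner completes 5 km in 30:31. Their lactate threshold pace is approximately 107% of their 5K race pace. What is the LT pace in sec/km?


Convert to seconds: 30 min 31 s = 1831 s
Pace per km = 1831 / 5 = 366.2 s/km
LT pace = 366.2 * 1.07 = 391.83 s/km

391.83 s/km


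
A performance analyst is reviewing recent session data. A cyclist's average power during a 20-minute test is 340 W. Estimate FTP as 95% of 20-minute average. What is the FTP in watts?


FTP = 20-min power * 0.95
= 340 * 0.95
= 323.0 W

323.0 W


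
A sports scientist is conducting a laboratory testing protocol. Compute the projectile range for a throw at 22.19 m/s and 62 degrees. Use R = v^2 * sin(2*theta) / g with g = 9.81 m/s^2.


Two times the angle = 124 degrees
sin(124) = 0.829038
R = 492.3961 * 0.829038 / 9.81 = 41.612 m

41.612 m


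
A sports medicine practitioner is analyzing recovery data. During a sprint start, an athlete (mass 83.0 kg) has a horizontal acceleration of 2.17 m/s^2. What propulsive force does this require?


Propulsive force = mass * acceleration
= 83.0 kg * 2.17 m/s^2
= 180.11 N

180.11 N


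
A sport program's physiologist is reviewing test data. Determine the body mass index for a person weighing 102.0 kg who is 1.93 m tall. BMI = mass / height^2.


BMI = mass / height^2
= 102.0 / 1.93^2
= 102.0 / 3.7249
= 27.38 kg/m^2

27.38 kg/m^2


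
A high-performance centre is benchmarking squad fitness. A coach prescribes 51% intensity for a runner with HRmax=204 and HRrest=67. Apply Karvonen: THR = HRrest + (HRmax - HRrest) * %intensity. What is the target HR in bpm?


Heart rate reserve = 204 - 67 = 137
Intensity fraction = 51 / 100 = 0.51
THR = 67 + 137 * 0.51 = 136.87 bpm

136.87 bpm


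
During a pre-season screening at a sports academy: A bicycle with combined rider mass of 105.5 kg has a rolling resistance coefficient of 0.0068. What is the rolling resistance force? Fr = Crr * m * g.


Fr = 0.0068 * 105.5 * 9.81
= 0.7174 * 9.81
= 7.038 N

7.038 N


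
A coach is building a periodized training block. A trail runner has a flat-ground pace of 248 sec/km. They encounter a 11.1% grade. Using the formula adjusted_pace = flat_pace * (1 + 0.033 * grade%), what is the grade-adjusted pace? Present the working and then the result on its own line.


Grade factor = 1 + 0.033 * 11.1 = 1.3663
Adjusted = 248 * 1.3663 = 338.84 sec/km

338.84 s/km


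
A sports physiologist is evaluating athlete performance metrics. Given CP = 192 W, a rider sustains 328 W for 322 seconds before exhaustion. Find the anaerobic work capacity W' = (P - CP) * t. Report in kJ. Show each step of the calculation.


Excess power = 328 - 192 = 136 W
Work above CP = 136 * 322 = 43792 J
W' = 43.792 kJ

43.792 kJ


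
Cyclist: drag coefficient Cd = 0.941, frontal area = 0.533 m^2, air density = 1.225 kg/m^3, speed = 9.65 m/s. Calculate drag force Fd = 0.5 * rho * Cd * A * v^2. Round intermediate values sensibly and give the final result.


v^2 = 9.65^2 = 93.1225
Fd = 0.5 * 1.225 * 0.941 * 0.533 * 93.1225
= 28.607 N

28.607 N


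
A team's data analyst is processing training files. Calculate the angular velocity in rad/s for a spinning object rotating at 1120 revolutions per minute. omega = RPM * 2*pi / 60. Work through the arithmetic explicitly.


omega = RPM * 2*pi / 60
= 1120 * 6.28318531 / 60
= 117.286 rad/s

117.286 rad/s


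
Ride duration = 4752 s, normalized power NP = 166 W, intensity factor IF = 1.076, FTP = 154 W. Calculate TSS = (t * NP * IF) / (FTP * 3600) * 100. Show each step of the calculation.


Numerator = 4752 * 166 * 1.076 = 848783.232
Denominator = 154 * 3600 = 554400
TSS = 848783.232 / 554400 * 100
= 153.1

153.1 TSS


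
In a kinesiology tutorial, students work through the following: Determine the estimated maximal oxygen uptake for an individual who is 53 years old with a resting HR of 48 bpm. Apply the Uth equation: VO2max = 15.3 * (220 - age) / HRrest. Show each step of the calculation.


HRmax = 220 - 53 = 167
VO2max = 15.3 * (167 / 48)
= 15.3 * 3.4792
= 53.23 mL/kg/min

53.23 mL/kg/min


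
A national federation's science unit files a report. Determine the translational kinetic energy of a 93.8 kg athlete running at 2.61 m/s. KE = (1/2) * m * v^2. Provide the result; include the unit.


KE = 0.5 * m * v^2
= 0.5 * 93.8 * 2.61^2
= 0.5 * 93.8 * 6.8121
= 319.49 J

319.49 J


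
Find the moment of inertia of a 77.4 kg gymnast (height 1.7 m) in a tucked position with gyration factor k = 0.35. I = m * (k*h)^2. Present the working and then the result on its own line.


Radius of gyration = 0.35 * 1.7 = 0.595 m
I = 77.4 * 0.595^2
= 77.4 * 0.354025
= 27.402 kg*m^2

27.402 kg*m^2


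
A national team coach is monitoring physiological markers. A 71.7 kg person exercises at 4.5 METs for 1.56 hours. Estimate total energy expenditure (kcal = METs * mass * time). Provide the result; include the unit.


Energy = METs * mass(kg) * time(h)
= 4.5 * 71.7 * 1.56
= 503.33 kcal

503.33 kcal


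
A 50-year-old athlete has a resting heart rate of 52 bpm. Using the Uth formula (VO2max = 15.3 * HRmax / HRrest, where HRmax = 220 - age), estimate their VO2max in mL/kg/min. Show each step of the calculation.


HRmax = 220 - 50 = 170 bpm
Ratio = HRmax / HRrest = 170 / 52 = 3.2692
VO2max = 15.3 * 3.2692 = 50.02 mL/kg/min

50.02 mL/kg/min


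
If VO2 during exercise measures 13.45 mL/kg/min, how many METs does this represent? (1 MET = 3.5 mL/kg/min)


METs = VO2 / 3.5 = 13.45 / 3.5 = 3.84

3.84 METs


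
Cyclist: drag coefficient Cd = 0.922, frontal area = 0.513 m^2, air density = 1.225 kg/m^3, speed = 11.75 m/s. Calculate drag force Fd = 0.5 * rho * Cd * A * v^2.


v^2 = 11.75^2 = 138.0625
Fd = 0.5 * 1.225 * 0.922 * 0.513 * 138.0625
= 39.997 N

39.997 N


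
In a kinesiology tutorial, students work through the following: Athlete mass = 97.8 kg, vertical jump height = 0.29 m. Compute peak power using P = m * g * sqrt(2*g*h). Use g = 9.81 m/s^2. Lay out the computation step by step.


sqrt(2 * 9.81 * 0.29) = sqrt(5.6898) = 2.38533 m/s
P = 97.8 * 9.81 * 2.38533
= 2288.53 W

2288.53 W


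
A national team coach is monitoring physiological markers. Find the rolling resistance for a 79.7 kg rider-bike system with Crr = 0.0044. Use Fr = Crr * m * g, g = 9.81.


m * g = 79.7 * 9.81 = 781.857 N
Fr = 0.0044 * 781.857 = 3.44 N

3.44 N


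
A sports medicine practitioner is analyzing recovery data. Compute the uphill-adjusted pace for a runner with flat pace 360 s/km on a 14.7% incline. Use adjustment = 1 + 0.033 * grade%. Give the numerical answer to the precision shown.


Adjustment factor = 1 + 0.033 * 14.7 = 1.4851
Grade-adjusted pace = 360 * 1.4851 = 534.64 s/km

534.64 s/km


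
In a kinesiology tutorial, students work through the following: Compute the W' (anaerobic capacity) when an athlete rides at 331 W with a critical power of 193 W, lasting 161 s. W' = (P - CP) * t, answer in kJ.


Above-CP power = 138 W
Duration = 161 s
W' = 138 * 161 = 22218 J
Convert: 22218 / 1000 = 22.218 kJ

22.218 kJ


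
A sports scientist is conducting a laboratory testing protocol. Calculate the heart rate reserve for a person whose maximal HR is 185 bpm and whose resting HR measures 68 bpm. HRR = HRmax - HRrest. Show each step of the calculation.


HRmax = 185 bpm
HRrest = 68 bpm
HRR = 185 - 68 = 117 bpm

117 bpm


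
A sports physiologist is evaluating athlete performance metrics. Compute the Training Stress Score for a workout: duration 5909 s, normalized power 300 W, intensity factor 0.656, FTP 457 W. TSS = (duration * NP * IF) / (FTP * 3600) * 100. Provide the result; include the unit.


Product = 5909 * 300 * 0.656 = 1162891.2
Base = 457 * 3600 = 1645200
TSS = 1162891.2 / 1645200 * 100 = 70.68

70.68 TSS


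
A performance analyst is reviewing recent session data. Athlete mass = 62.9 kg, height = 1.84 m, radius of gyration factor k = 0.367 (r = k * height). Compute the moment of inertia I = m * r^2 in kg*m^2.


r = k * height = 0.367 * 1.84 = 0.67528 m
r^2 = 0.67528^2 = 0.456003
I = 62.9 * 0.456003 = 28.683 kg*m^2

28.683 kg*m^2


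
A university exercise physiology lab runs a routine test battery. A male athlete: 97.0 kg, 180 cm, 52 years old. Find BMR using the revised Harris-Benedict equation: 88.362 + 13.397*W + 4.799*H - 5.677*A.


Intercept = 88.362
Weight contribution = 13.397 * 97.0 = 1299.509
Height contribution = 4.799 * 180 = 863.82
Age contribution = 5.677 * 52 = 295.204
BMR = 88.362 + 1299.509 + 863.82 - 295.204
= 1956.49 kcal/day

1956.49 kcal/day


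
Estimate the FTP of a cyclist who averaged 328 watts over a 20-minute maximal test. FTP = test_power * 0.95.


FTP = 328 * 0.95 = 311.6 W

311.6 W


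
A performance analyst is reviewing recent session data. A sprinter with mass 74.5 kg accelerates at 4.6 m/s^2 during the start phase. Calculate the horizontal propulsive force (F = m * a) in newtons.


F = m * a
= 74.5 * 4.6
= 342.7 N

342.7 N


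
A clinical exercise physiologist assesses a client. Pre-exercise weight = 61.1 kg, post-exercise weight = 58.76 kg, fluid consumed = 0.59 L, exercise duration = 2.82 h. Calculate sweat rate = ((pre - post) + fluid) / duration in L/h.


Weight loss = 61.1 - 58.76 = 2.34 kg (approx L)
Total sweat = 2.34 + 0.59 = 2.93 L
Sweat rate = 2.93 / 2.82 = 1.039 L/h

1.039 L/h


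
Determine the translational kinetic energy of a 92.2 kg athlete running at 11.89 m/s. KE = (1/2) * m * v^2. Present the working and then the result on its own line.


KE = 0.5 * m * v^2
= 0.5 * 92.2 * 11.89^2
= 0.5 * 92.2 * 141.3721
= 6517.25 J

6517.25 J


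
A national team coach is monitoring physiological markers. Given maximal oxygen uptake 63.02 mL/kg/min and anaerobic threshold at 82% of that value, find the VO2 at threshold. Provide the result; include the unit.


Percentage as decimal = 0.82
VO2 at AT = 63.02 * 0.82 = 51.68 mL/kg/min

51.68 mL/kg/min


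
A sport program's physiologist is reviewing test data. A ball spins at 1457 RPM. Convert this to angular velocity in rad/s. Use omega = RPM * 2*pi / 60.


omega = 1457 * 2 * pi / 60
= 1457 * 6.28318531 / 60
= 9154.601 / 60
= 152.577 rad/s

152.577 rad/s


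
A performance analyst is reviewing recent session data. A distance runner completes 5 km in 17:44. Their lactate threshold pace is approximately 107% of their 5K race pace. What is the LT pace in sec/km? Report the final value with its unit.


Convert to seconds: 17 min 44 s = 1064 s
Pace per km = 1064 / 5 = 212.8 s/km
LT pace = 212.8 * 1.07 = 227.7 s/km

227.7 s/km


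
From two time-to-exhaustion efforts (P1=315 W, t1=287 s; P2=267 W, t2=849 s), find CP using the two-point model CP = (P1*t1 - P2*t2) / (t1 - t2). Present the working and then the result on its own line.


Work in trial 1 = 90405 J
Work in trial 2 = 226683 J
Delta work = -136278 J
Delta time = -562 s
CP = -136278 / -562 = 242.49 W

242.49 W


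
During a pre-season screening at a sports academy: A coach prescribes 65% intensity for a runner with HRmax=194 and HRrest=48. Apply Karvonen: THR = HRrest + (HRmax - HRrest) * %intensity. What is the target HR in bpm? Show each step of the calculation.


Heart rate reserve = 194 - 48 = 146
Intensity fraction = 65 / 100 = 0.65
THR = 48 + 146 * 0.65 = 142.9 bpm

142.9 bpm


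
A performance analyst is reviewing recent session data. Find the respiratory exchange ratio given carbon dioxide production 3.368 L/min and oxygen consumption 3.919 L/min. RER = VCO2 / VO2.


VCO2 = 3.368 L/min
VO2 = 3.919 L/min
RER = 3.368 / 3.919 = 0.8594

0.8594


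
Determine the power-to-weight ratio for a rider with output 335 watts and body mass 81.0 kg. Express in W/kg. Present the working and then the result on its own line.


P/W = 335 / 81.0 = 4.136 W/kg

4.136 W/kg


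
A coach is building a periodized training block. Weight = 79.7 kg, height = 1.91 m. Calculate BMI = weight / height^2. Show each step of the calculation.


height^2 = 1.91^2 = 3.6481
BMI = 79.7 / 3.6481 = 21.85 kg/m^2

21.85 kg/m^2


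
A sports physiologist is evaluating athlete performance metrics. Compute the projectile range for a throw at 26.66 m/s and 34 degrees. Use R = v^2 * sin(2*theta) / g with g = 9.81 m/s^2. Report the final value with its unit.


Two times the angle = 68 degrees
sin(68) = 0.927184
R = 710.7556 * 0.927184 / 9.81 = 67.176 m

67.176 m


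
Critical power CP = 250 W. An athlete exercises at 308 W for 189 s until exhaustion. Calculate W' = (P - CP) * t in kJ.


P - CP = 308 - 250 = 58 W
W' = 58 * 189 = 10962 J
= 10962 / 1000 = 10.962 kJ

10.962 kJ


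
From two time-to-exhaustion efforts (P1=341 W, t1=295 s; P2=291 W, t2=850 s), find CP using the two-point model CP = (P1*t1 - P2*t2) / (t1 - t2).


Work in trial 1 = 100595 J
Work in trial 2 = 247350 J
Delta work = -146755 J
Delta time = -555 s
CP = -146755 / -555 = 264.42 W

264.42 W


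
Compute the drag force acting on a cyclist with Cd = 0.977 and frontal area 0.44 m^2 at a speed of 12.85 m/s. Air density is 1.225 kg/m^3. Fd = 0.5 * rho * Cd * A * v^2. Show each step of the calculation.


Step 1: v^2 = 165.1225
Step 2: Fd = 0.5 * 1.225 * 0.977 * 0.44 * 165.1225
= 43.477 N

43.477 N


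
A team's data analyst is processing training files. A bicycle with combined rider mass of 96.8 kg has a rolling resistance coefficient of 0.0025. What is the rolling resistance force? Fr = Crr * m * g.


Fr = 0.0025 * 96.8 * 9.81
= 0.242 * 9.81
= 2.374 N

2.374 N


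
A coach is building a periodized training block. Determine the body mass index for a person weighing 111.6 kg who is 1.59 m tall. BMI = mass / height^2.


BMI = mass / height^2
= 111.6 / 1.59^2
= 111.6 / 2.5281
= 44.14 kg/m^2

44.14 kg/m^2


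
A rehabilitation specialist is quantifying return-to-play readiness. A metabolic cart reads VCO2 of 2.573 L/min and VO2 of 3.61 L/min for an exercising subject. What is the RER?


RER = VCO2 / VO2 = 2.573 / 3.61 = 0.7127

0.7127


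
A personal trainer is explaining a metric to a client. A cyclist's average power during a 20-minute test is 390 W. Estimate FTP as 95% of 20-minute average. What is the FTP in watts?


FTP = 20-min power * 0.95
= 390 * 0.95
= 370.5 W

370.5 W


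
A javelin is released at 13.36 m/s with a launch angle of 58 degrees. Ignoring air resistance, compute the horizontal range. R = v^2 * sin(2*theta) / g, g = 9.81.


Launch speed squared = 178.4896
sin(2 * 58 deg) = 0.898794
Range = 178.4896 * 0.898794 / 9.81
= 16.353 m

16.353 m


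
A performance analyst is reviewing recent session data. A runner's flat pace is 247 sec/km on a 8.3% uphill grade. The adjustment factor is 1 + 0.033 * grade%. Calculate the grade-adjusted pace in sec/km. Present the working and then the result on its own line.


Factor = 1 + 0.033 * 8.3 = 1.2739
Adjusted pace = 247 * 1.2739
= 314.65 sec/km

314.65 s/km


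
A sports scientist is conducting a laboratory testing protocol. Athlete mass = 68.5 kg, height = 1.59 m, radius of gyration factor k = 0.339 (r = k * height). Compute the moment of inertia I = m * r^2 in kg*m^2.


r = k * height = 0.339 * 1.59 = 0.53901 m
r^2 = 0.53901^2 = 0.290532
I = 68.5 * 0.290532 = 19.901 kg*m^2

19.901 kg*m^2


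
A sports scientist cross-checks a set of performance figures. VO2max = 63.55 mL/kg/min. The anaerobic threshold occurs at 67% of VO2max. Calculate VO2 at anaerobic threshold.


AT fraction = 67 / 100 = 0.67
AT VO2 = 63.55 * 0.67
= 42.58 mL/kg/min

42.58 mL/kg/min


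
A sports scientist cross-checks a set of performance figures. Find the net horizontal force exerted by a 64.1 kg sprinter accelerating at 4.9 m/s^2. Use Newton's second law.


Newton's second law: F = m * a
F = 64.1 * 4.9 = 314.09 N

314.09 N


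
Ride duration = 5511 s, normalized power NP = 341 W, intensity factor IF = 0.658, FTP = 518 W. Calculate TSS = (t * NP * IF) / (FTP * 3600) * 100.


Numerator = 5511 * 341 * 0.658 = 1236547.158
Denominator = 518 * 3600 = 1864800
TSS = 1236547.158 / 1864800 * 100
= 66.31

66.31 TSS


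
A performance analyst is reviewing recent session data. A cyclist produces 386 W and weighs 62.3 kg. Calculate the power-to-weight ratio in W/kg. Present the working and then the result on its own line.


P/W = power / mass
= 386 / 62.3
= 6.196 W/kg

6.196 W/kg


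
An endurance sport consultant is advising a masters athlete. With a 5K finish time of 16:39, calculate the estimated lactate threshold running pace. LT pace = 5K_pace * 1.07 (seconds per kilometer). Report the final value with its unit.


Race duration = 999 s for 5 km
Average pace = 999 / 5 = 199.8 s/km
LT pace = 199.8 * 1.07
= 213.79 s/km

213.79 s/km


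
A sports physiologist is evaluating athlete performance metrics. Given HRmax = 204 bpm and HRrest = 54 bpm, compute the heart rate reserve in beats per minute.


Heart rate reserve = maximum HR minus resting HR
HRR = 204 - 54 = 150 bpm

150 bpm


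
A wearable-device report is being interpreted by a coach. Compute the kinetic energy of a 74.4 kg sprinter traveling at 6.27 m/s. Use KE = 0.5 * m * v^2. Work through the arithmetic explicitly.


Velocity squared = 39.3129
KE = 0.5 * 74.4 * 39.3129 = 1462.44 J

1462.44 J


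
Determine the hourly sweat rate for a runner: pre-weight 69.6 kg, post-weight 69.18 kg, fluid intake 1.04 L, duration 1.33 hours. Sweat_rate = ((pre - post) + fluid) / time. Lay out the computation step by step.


Mass lost = 69.6 - 69.18 = 0.42 kg
Add fluid consumed: 0.42 + 1.04 = 1.46 L total sweat
Sweat rate = 1.46 / 1.33 = 1.098 L/h

1.098 L/h


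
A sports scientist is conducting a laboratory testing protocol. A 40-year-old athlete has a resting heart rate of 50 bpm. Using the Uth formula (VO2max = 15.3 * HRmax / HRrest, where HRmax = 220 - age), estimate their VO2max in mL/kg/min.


HRmax = 220 - 40 = 180 bpm
Ratio = HRmax / HRrest = 180 / 50 = 3.6
VO2max = 15.3 * 3.6 = 55.08 mL/kg/min

55.08 mL/kg/min


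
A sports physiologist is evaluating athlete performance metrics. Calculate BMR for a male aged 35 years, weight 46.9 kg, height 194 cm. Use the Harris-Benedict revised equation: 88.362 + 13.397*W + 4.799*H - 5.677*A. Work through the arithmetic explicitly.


Substituting values:
W term = 13.397 * 46.9 = 628.3193
H term = 4.799 * 194 = 931.006
A term = 5.677 * 35 = 198.695
BMR = 1448.99 kcal/day

1448.99 kcal/day


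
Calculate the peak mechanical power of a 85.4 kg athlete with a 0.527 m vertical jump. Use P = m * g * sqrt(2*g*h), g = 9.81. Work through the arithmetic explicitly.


First, sqrt(2gh) = sqrt(2 * 9.81 * 0.527)
= sqrt(10.33974) = 3.215547 m/s
Power = 85.4 * 9.81 * 3.215547 = 2693.9 W

2693.9 W
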